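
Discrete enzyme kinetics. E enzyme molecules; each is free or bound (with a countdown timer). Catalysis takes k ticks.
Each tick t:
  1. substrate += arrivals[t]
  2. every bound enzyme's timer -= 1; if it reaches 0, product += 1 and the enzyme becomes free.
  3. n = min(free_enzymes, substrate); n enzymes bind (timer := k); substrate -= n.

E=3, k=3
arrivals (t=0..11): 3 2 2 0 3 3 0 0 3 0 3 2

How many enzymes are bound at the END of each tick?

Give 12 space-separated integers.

Answer: 3 3 3 3 3 3 3 3 3 3 3 3

Derivation:
t=0: arr=3 -> substrate=0 bound=3 product=0
t=1: arr=2 -> substrate=2 bound=3 product=0
t=2: arr=2 -> substrate=4 bound=3 product=0
t=3: arr=0 -> substrate=1 bound=3 product=3
t=4: arr=3 -> substrate=4 bound=3 product=3
t=5: arr=3 -> substrate=7 bound=3 product=3
t=6: arr=0 -> substrate=4 bound=3 product=6
t=7: arr=0 -> substrate=4 bound=3 product=6
t=8: arr=3 -> substrate=7 bound=3 product=6
t=9: arr=0 -> substrate=4 bound=3 product=9
t=10: arr=3 -> substrate=7 bound=3 product=9
t=11: arr=2 -> substrate=9 bound=3 product=9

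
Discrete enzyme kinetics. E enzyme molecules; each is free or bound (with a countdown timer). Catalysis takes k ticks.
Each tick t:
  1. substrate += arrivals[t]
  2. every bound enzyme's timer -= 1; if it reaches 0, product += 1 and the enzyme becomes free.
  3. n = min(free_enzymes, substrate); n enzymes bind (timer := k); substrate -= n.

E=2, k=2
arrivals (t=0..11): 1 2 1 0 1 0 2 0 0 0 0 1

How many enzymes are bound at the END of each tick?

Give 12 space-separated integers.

Answer: 1 2 2 2 2 1 2 2 0 0 0 1

Derivation:
t=0: arr=1 -> substrate=0 bound=1 product=0
t=1: arr=2 -> substrate=1 bound=2 product=0
t=2: arr=1 -> substrate=1 bound=2 product=1
t=3: arr=0 -> substrate=0 bound=2 product=2
t=4: arr=1 -> substrate=0 bound=2 product=3
t=5: arr=0 -> substrate=0 bound=1 product=4
t=6: arr=2 -> substrate=0 bound=2 product=5
t=7: arr=0 -> substrate=0 bound=2 product=5
t=8: arr=0 -> substrate=0 bound=0 product=7
t=9: arr=0 -> substrate=0 bound=0 product=7
t=10: arr=0 -> substrate=0 bound=0 product=7
t=11: arr=1 -> substrate=0 bound=1 product=7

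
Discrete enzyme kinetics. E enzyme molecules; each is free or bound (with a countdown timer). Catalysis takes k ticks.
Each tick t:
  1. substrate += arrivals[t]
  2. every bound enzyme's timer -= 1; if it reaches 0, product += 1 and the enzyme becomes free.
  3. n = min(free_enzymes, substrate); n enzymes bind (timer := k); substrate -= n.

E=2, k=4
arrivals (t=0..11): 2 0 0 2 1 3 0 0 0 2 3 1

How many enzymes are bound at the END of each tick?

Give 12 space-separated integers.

t=0: arr=2 -> substrate=0 bound=2 product=0
t=1: arr=0 -> substrate=0 bound=2 product=0
t=2: arr=0 -> substrate=0 bound=2 product=0
t=3: arr=2 -> substrate=2 bound=2 product=0
t=4: arr=1 -> substrate=1 bound=2 product=2
t=5: arr=3 -> substrate=4 bound=2 product=2
t=6: arr=0 -> substrate=4 bound=2 product=2
t=7: arr=0 -> substrate=4 bound=2 product=2
t=8: arr=0 -> substrate=2 bound=2 product=4
t=9: arr=2 -> substrate=4 bound=2 product=4
t=10: arr=3 -> substrate=7 bound=2 product=4
t=11: arr=1 -> substrate=8 bound=2 product=4

Answer: 2 2 2 2 2 2 2 2 2 2 2 2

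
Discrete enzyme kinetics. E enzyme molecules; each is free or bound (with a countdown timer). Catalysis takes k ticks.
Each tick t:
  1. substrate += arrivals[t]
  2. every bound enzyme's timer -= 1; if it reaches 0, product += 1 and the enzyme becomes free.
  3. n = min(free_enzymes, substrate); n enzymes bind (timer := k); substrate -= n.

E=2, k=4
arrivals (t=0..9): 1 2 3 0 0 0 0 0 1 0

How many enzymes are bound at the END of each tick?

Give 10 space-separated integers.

Answer: 1 2 2 2 2 2 2 2 2 2

Derivation:
t=0: arr=1 -> substrate=0 bound=1 product=0
t=1: arr=2 -> substrate=1 bound=2 product=0
t=2: arr=3 -> substrate=4 bound=2 product=0
t=3: arr=0 -> substrate=4 bound=2 product=0
t=4: arr=0 -> substrate=3 bound=2 product=1
t=5: arr=0 -> substrate=2 bound=2 product=2
t=6: arr=0 -> substrate=2 bound=2 product=2
t=7: arr=0 -> substrate=2 bound=2 product=2
t=8: arr=1 -> substrate=2 bound=2 product=3
t=9: arr=0 -> substrate=1 bound=2 product=4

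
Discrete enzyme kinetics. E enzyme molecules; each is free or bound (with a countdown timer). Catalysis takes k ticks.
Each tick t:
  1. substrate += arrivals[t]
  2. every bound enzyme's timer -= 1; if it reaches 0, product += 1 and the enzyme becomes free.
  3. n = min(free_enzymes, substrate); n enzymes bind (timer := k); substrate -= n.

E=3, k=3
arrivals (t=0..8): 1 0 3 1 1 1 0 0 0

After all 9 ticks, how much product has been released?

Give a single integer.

Answer: 6

Derivation:
t=0: arr=1 -> substrate=0 bound=1 product=0
t=1: arr=0 -> substrate=0 bound=1 product=0
t=2: arr=3 -> substrate=1 bound=3 product=0
t=3: arr=1 -> substrate=1 bound=3 product=1
t=4: arr=1 -> substrate=2 bound=3 product=1
t=5: arr=1 -> substrate=1 bound=3 product=3
t=6: arr=0 -> substrate=0 bound=3 product=4
t=7: arr=0 -> substrate=0 bound=3 product=4
t=8: arr=0 -> substrate=0 bound=1 product=6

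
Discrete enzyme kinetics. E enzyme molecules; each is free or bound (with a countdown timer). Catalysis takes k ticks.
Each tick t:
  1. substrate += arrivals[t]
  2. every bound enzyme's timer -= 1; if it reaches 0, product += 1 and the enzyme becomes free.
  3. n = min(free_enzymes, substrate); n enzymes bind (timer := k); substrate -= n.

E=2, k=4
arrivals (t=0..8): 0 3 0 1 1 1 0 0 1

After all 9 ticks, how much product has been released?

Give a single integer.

t=0: arr=0 -> substrate=0 bound=0 product=0
t=1: arr=3 -> substrate=1 bound=2 product=0
t=2: arr=0 -> substrate=1 bound=2 product=0
t=3: arr=1 -> substrate=2 bound=2 product=0
t=4: arr=1 -> substrate=3 bound=2 product=0
t=5: arr=1 -> substrate=2 bound=2 product=2
t=6: arr=0 -> substrate=2 bound=2 product=2
t=7: arr=0 -> substrate=2 bound=2 product=2
t=8: arr=1 -> substrate=3 bound=2 product=2

Answer: 2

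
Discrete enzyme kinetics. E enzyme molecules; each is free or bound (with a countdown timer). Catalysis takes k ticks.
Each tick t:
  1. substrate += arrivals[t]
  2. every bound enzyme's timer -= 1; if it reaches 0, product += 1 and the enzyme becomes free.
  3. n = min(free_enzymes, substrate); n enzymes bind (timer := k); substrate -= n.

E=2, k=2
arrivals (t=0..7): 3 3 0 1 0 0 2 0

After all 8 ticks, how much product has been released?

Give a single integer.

t=0: arr=3 -> substrate=1 bound=2 product=0
t=1: arr=3 -> substrate=4 bound=2 product=0
t=2: arr=0 -> substrate=2 bound=2 product=2
t=3: arr=1 -> substrate=3 bound=2 product=2
t=4: arr=0 -> substrate=1 bound=2 product=4
t=5: arr=0 -> substrate=1 bound=2 product=4
t=6: arr=2 -> substrate=1 bound=2 product=6
t=7: arr=0 -> substrate=1 bound=2 product=6

Answer: 6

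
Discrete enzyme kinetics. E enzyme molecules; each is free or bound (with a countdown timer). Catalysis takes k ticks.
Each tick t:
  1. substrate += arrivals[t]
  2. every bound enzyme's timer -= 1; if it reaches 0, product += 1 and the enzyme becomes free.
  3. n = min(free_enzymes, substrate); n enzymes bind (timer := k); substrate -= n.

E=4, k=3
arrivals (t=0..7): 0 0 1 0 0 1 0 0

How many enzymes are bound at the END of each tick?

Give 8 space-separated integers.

Answer: 0 0 1 1 1 1 1 1

Derivation:
t=0: arr=0 -> substrate=0 bound=0 product=0
t=1: arr=0 -> substrate=0 bound=0 product=0
t=2: arr=1 -> substrate=0 bound=1 product=0
t=3: arr=0 -> substrate=0 bound=1 product=0
t=4: arr=0 -> substrate=0 bound=1 product=0
t=5: arr=1 -> substrate=0 bound=1 product=1
t=6: arr=0 -> substrate=0 bound=1 product=1
t=7: arr=0 -> substrate=0 bound=1 product=1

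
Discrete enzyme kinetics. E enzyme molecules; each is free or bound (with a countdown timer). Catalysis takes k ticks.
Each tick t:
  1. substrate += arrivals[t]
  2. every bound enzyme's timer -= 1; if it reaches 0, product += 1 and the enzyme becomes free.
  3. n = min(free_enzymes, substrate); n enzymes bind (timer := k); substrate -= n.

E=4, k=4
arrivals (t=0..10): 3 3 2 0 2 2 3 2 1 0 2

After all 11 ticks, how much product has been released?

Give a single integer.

t=0: arr=3 -> substrate=0 bound=3 product=0
t=1: arr=3 -> substrate=2 bound=4 product=0
t=2: arr=2 -> substrate=4 bound=4 product=0
t=3: arr=0 -> substrate=4 bound=4 product=0
t=4: arr=2 -> substrate=3 bound=4 product=3
t=5: arr=2 -> substrate=4 bound=4 product=4
t=6: arr=3 -> substrate=7 bound=4 product=4
t=7: arr=2 -> substrate=9 bound=4 product=4
t=8: arr=1 -> substrate=7 bound=4 product=7
t=9: arr=0 -> substrate=6 bound=4 product=8
t=10: arr=2 -> substrate=8 bound=4 product=8

Answer: 8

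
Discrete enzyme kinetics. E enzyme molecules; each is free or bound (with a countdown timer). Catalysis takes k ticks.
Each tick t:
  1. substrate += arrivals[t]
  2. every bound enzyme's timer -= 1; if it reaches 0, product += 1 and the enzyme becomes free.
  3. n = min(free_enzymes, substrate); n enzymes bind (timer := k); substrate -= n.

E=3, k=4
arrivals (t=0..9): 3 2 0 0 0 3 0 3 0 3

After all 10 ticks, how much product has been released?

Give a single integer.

t=0: arr=3 -> substrate=0 bound=3 product=0
t=1: arr=2 -> substrate=2 bound=3 product=0
t=2: arr=0 -> substrate=2 bound=3 product=0
t=3: arr=0 -> substrate=2 bound=3 product=0
t=4: arr=0 -> substrate=0 bound=2 product=3
t=5: arr=3 -> substrate=2 bound=3 product=3
t=6: arr=0 -> substrate=2 bound=3 product=3
t=7: arr=3 -> substrate=5 bound=3 product=3
t=8: arr=0 -> substrate=3 bound=3 product=5
t=9: arr=3 -> substrate=5 bound=3 product=6

Answer: 6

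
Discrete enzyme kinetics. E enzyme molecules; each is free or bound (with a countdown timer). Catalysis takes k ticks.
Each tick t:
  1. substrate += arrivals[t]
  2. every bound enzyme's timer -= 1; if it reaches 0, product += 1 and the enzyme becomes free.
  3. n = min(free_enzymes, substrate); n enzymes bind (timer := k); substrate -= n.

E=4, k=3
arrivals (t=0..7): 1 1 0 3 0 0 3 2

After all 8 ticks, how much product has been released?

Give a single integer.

Answer: 5

Derivation:
t=0: arr=1 -> substrate=0 bound=1 product=0
t=1: arr=1 -> substrate=0 bound=2 product=0
t=2: arr=0 -> substrate=0 bound=2 product=0
t=3: arr=3 -> substrate=0 bound=4 product=1
t=4: arr=0 -> substrate=0 bound=3 product=2
t=5: arr=0 -> substrate=0 bound=3 product=2
t=6: arr=3 -> substrate=0 bound=3 product=5
t=7: arr=2 -> substrate=1 bound=4 product=5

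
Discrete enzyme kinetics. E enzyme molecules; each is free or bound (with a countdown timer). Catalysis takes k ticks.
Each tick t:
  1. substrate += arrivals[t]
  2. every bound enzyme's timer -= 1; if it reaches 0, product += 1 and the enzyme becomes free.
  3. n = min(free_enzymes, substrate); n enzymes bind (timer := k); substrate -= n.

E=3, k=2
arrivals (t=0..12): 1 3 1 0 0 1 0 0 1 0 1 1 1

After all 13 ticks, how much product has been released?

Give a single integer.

Answer: 8

Derivation:
t=0: arr=1 -> substrate=0 bound=1 product=0
t=1: arr=3 -> substrate=1 bound=3 product=0
t=2: arr=1 -> substrate=1 bound=3 product=1
t=3: arr=0 -> substrate=0 bound=2 product=3
t=4: arr=0 -> substrate=0 bound=1 product=4
t=5: arr=1 -> substrate=0 bound=1 product=5
t=6: arr=0 -> substrate=0 bound=1 product=5
t=7: arr=0 -> substrate=0 bound=0 product=6
t=8: arr=1 -> substrate=0 bound=1 product=6
t=9: arr=0 -> substrate=0 bound=1 product=6
t=10: arr=1 -> substrate=0 bound=1 product=7
t=11: arr=1 -> substrate=0 bound=2 product=7
t=12: arr=1 -> substrate=0 bound=2 product=8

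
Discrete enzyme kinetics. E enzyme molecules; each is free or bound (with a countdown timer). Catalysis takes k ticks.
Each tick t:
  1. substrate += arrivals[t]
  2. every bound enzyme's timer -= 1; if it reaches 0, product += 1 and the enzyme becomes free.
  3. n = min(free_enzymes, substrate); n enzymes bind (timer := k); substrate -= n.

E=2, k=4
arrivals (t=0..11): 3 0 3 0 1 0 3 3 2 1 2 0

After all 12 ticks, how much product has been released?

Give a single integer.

t=0: arr=3 -> substrate=1 bound=2 product=0
t=1: arr=0 -> substrate=1 bound=2 product=0
t=2: arr=3 -> substrate=4 bound=2 product=0
t=3: arr=0 -> substrate=4 bound=2 product=0
t=4: arr=1 -> substrate=3 bound=2 product=2
t=5: arr=0 -> substrate=3 bound=2 product=2
t=6: arr=3 -> substrate=6 bound=2 product=2
t=7: arr=3 -> substrate=9 bound=2 product=2
t=8: arr=2 -> substrate=9 bound=2 product=4
t=9: arr=1 -> substrate=10 bound=2 product=4
t=10: arr=2 -> substrate=12 bound=2 product=4
t=11: arr=0 -> substrate=12 bound=2 product=4

Answer: 4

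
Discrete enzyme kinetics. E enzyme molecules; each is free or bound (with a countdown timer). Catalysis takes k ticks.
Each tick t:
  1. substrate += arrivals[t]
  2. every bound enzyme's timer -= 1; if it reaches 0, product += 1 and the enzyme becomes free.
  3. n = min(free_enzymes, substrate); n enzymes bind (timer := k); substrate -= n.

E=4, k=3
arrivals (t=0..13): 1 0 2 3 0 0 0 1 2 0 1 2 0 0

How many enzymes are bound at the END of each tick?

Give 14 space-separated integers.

Answer: 1 1 3 4 4 3 1 2 3 3 3 3 3 2

Derivation:
t=0: arr=1 -> substrate=0 bound=1 product=0
t=1: arr=0 -> substrate=0 bound=1 product=0
t=2: arr=2 -> substrate=0 bound=3 product=0
t=3: arr=3 -> substrate=1 bound=4 product=1
t=4: arr=0 -> substrate=1 bound=4 product=1
t=5: arr=0 -> substrate=0 bound=3 product=3
t=6: arr=0 -> substrate=0 bound=1 product=5
t=7: arr=1 -> substrate=0 bound=2 product=5
t=8: arr=2 -> substrate=0 bound=3 product=6
t=9: arr=0 -> substrate=0 bound=3 product=6
t=10: arr=1 -> substrate=0 bound=3 product=7
t=11: arr=2 -> substrate=0 bound=3 product=9
t=12: arr=0 -> substrate=0 bound=3 product=9
t=13: arr=0 -> substrate=0 bound=2 product=10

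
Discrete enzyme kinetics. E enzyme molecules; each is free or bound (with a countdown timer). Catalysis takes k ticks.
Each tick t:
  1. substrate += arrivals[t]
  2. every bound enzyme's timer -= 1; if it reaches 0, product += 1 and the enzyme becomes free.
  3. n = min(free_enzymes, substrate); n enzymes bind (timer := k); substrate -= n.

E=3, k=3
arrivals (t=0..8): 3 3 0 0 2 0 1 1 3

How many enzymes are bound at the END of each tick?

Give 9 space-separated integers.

Answer: 3 3 3 3 3 3 3 3 3

Derivation:
t=0: arr=3 -> substrate=0 bound=3 product=0
t=1: arr=3 -> substrate=3 bound=3 product=0
t=2: arr=0 -> substrate=3 bound=3 product=0
t=3: arr=0 -> substrate=0 bound=3 product=3
t=4: arr=2 -> substrate=2 bound=3 product=3
t=5: arr=0 -> substrate=2 bound=3 product=3
t=6: arr=1 -> substrate=0 bound=3 product=6
t=7: arr=1 -> substrate=1 bound=3 product=6
t=8: arr=3 -> substrate=4 bound=3 product=6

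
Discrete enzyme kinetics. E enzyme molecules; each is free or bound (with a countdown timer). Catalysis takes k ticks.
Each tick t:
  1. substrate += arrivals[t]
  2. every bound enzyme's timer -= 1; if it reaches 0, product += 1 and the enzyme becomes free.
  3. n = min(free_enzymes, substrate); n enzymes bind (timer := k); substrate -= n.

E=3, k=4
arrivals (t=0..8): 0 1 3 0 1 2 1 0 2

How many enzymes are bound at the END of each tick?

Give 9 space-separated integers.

t=0: arr=0 -> substrate=0 bound=0 product=0
t=1: arr=1 -> substrate=0 bound=1 product=0
t=2: arr=3 -> substrate=1 bound=3 product=0
t=3: arr=0 -> substrate=1 bound=3 product=0
t=4: arr=1 -> substrate=2 bound=3 product=0
t=5: arr=2 -> substrate=3 bound=3 product=1
t=6: arr=1 -> substrate=2 bound=3 product=3
t=7: arr=0 -> substrate=2 bound=3 product=3
t=8: arr=2 -> substrate=4 bound=3 product=3

Answer: 0 1 3 3 3 3 3 3 3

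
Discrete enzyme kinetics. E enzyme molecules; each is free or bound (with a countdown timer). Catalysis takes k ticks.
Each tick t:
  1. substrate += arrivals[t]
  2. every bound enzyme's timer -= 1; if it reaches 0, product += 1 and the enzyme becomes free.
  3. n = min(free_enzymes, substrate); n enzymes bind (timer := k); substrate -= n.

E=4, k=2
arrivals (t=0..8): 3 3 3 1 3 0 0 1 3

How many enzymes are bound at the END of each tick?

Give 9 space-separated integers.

Answer: 3 4 4 4 4 4 2 2 4

Derivation:
t=0: arr=3 -> substrate=0 bound=3 product=0
t=1: arr=3 -> substrate=2 bound=4 product=0
t=2: arr=3 -> substrate=2 bound=4 product=3
t=3: arr=1 -> substrate=2 bound=4 product=4
t=4: arr=3 -> substrate=2 bound=4 product=7
t=5: arr=0 -> substrate=1 bound=4 product=8
t=6: arr=0 -> substrate=0 bound=2 product=11
t=7: arr=1 -> substrate=0 bound=2 product=12
t=8: arr=3 -> substrate=0 bound=4 product=13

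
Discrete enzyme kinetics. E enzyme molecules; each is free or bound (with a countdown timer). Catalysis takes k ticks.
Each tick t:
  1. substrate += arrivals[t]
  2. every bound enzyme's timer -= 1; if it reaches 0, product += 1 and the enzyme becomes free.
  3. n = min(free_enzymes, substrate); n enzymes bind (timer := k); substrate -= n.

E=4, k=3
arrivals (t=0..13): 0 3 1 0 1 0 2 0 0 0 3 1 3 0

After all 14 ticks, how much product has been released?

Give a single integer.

Answer: 10

Derivation:
t=0: arr=0 -> substrate=0 bound=0 product=0
t=1: arr=3 -> substrate=0 bound=3 product=0
t=2: arr=1 -> substrate=0 bound=4 product=0
t=3: arr=0 -> substrate=0 bound=4 product=0
t=4: arr=1 -> substrate=0 bound=2 product=3
t=5: arr=0 -> substrate=0 bound=1 product=4
t=6: arr=2 -> substrate=0 bound=3 product=4
t=7: arr=0 -> substrate=0 bound=2 product=5
t=8: arr=0 -> substrate=0 bound=2 product=5
t=9: arr=0 -> substrate=0 bound=0 product=7
t=10: arr=3 -> substrate=0 bound=3 product=7
t=11: arr=1 -> substrate=0 bound=4 product=7
t=12: arr=3 -> substrate=3 bound=4 product=7
t=13: arr=0 -> substrate=0 bound=4 product=10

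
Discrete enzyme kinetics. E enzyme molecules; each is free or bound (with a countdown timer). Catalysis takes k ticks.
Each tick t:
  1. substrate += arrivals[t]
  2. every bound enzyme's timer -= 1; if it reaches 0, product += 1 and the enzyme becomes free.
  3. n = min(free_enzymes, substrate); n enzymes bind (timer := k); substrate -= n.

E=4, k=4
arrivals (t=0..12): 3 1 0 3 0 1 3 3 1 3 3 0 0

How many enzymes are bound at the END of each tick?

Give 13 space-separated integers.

Answer: 3 4 4 4 4 4 4 4 4 4 4 4 4

Derivation:
t=0: arr=3 -> substrate=0 bound=3 product=0
t=1: arr=1 -> substrate=0 bound=4 product=0
t=2: arr=0 -> substrate=0 bound=4 product=0
t=3: arr=3 -> substrate=3 bound=4 product=0
t=4: arr=0 -> substrate=0 bound=4 product=3
t=5: arr=1 -> substrate=0 bound=4 product=4
t=6: arr=3 -> substrate=3 bound=4 product=4
t=7: arr=3 -> substrate=6 bound=4 product=4
t=8: arr=1 -> substrate=4 bound=4 product=7
t=9: arr=3 -> substrate=6 bound=4 product=8
t=10: arr=3 -> substrate=9 bound=4 product=8
t=11: arr=0 -> substrate=9 bound=4 product=8
t=12: arr=0 -> substrate=6 bound=4 product=11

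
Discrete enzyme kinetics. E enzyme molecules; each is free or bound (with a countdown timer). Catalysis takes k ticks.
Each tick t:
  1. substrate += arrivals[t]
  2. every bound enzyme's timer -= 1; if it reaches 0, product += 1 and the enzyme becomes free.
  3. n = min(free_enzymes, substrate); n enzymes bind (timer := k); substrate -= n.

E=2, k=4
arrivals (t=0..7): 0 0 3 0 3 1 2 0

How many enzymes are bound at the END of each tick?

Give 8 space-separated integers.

t=0: arr=0 -> substrate=0 bound=0 product=0
t=1: arr=0 -> substrate=0 bound=0 product=0
t=2: arr=3 -> substrate=1 bound=2 product=0
t=3: arr=0 -> substrate=1 bound=2 product=0
t=4: arr=3 -> substrate=4 bound=2 product=0
t=5: arr=1 -> substrate=5 bound=2 product=0
t=6: arr=2 -> substrate=5 bound=2 product=2
t=7: arr=0 -> substrate=5 bound=2 product=2

Answer: 0 0 2 2 2 2 2 2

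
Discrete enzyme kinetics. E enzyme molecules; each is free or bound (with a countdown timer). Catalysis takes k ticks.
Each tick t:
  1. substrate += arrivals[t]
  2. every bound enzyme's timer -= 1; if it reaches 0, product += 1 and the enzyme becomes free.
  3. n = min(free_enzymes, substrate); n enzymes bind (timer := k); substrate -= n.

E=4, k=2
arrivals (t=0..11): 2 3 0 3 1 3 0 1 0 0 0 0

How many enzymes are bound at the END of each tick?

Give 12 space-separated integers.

t=0: arr=2 -> substrate=0 bound=2 product=0
t=1: arr=3 -> substrate=1 bound=4 product=0
t=2: arr=0 -> substrate=0 bound=3 product=2
t=3: arr=3 -> substrate=0 bound=4 product=4
t=4: arr=1 -> substrate=0 bound=4 product=5
t=5: arr=3 -> substrate=0 bound=4 product=8
t=6: arr=0 -> substrate=0 bound=3 product=9
t=7: arr=1 -> substrate=0 bound=1 product=12
t=8: arr=0 -> substrate=0 bound=1 product=12
t=9: arr=0 -> substrate=0 bound=0 product=13
t=10: arr=0 -> substrate=0 bound=0 product=13
t=11: arr=0 -> substrate=0 bound=0 product=13

Answer: 2 4 3 4 4 4 3 1 1 0 0 0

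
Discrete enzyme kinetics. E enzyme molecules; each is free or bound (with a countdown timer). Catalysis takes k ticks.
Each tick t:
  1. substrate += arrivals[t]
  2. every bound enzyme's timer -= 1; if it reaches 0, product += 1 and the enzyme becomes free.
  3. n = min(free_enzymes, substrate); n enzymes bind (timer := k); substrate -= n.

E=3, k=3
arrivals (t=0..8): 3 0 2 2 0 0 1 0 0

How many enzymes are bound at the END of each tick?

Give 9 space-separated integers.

Answer: 3 3 3 3 3 3 2 2 2

Derivation:
t=0: arr=3 -> substrate=0 bound=3 product=0
t=1: arr=0 -> substrate=0 bound=3 product=0
t=2: arr=2 -> substrate=2 bound=3 product=0
t=3: arr=2 -> substrate=1 bound=3 product=3
t=4: arr=0 -> substrate=1 bound=3 product=3
t=5: arr=0 -> substrate=1 bound=3 product=3
t=6: arr=1 -> substrate=0 bound=2 product=6
t=7: arr=0 -> substrate=0 bound=2 product=6
t=8: arr=0 -> substrate=0 bound=2 product=6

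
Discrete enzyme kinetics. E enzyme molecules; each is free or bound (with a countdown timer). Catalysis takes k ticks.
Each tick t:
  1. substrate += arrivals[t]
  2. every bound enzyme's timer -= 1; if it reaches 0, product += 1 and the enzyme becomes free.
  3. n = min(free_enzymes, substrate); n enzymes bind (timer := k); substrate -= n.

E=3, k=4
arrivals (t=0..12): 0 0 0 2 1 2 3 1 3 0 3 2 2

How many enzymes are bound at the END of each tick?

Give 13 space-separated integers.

t=0: arr=0 -> substrate=0 bound=0 product=0
t=1: arr=0 -> substrate=0 bound=0 product=0
t=2: arr=0 -> substrate=0 bound=0 product=0
t=3: arr=2 -> substrate=0 bound=2 product=0
t=4: arr=1 -> substrate=0 bound=3 product=0
t=5: arr=2 -> substrate=2 bound=3 product=0
t=6: arr=3 -> substrate=5 bound=3 product=0
t=7: arr=1 -> substrate=4 bound=3 product=2
t=8: arr=3 -> substrate=6 bound=3 product=3
t=9: arr=0 -> substrate=6 bound=3 product=3
t=10: arr=3 -> substrate=9 bound=3 product=3
t=11: arr=2 -> substrate=9 bound=3 product=5
t=12: arr=2 -> substrate=10 bound=3 product=6

Answer: 0 0 0 2 3 3 3 3 3 3 3 3 3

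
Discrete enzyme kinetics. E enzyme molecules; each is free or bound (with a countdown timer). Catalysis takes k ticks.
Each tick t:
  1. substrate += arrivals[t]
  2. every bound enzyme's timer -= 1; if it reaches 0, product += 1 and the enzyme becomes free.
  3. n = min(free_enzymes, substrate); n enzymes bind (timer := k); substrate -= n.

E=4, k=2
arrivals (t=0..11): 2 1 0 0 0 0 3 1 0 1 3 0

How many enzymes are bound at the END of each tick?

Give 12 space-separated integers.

Answer: 2 3 1 0 0 0 3 4 1 1 4 3

Derivation:
t=0: arr=2 -> substrate=0 bound=2 product=0
t=1: arr=1 -> substrate=0 bound=3 product=0
t=2: arr=0 -> substrate=0 bound=1 product=2
t=3: arr=0 -> substrate=0 bound=0 product=3
t=4: arr=0 -> substrate=0 bound=0 product=3
t=5: arr=0 -> substrate=0 bound=0 product=3
t=6: arr=3 -> substrate=0 bound=3 product=3
t=7: arr=1 -> substrate=0 bound=4 product=3
t=8: arr=0 -> substrate=0 bound=1 product=6
t=9: arr=1 -> substrate=0 bound=1 product=7
t=10: arr=3 -> substrate=0 bound=4 product=7
t=11: arr=0 -> substrate=0 bound=3 product=8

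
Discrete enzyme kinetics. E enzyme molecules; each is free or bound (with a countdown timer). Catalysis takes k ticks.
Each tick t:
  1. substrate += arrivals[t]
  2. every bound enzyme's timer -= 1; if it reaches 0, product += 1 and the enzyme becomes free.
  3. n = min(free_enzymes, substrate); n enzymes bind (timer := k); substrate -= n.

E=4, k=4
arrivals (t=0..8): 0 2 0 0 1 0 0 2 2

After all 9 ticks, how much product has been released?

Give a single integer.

t=0: arr=0 -> substrate=0 bound=0 product=0
t=1: arr=2 -> substrate=0 bound=2 product=0
t=2: arr=0 -> substrate=0 bound=2 product=0
t=3: arr=0 -> substrate=0 bound=2 product=0
t=4: arr=1 -> substrate=0 bound=3 product=0
t=5: arr=0 -> substrate=0 bound=1 product=2
t=6: arr=0 -> substrate=0 bound=1 product=2
t=7: arr=2 -> substrate=0 bound=3 product=2
t=8: arr=2 -> substrate=0 bound=4 product=3

Answer: 3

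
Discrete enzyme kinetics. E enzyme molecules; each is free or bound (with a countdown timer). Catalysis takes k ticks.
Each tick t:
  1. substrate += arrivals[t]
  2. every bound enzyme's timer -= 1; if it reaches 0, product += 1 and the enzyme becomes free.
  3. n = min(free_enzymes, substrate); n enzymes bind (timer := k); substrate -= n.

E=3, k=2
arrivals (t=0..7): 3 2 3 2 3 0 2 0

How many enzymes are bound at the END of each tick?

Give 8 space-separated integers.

t=0: arr=3 -> substrate=0 bound=3 product=0
t=1: arr=2 -> substrate=2 bound=3 product=0
t=2: arr=3 -> substrate=2 bound=3 product=3
t=3: arr=2 -> substrate=4 bound=3 product=3
t=4: arr=3 -> substrate=4 bound=3 product=6
t=5: arr=0 -> substrate=4 bound=3 product=6
t=6: arr=2 -> substrate=3 bound=3 product=9
t=7: arr=0 -> substrate=3 bound=3 product=9

Answer: 3 3 3 3 3 3 3 3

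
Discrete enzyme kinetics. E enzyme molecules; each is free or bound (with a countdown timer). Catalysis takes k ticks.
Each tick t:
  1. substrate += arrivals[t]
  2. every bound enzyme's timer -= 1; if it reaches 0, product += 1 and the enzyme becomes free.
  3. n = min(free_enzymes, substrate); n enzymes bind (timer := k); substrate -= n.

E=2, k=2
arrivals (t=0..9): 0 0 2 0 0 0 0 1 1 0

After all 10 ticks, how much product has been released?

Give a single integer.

Answer: 3

Derivation:
t=0: arr=0 -> substrate=0 bound=0 product=0
t=1: arr=0 -> substrate=0 bound=0 product=0
t=2: arr=2 -> substrate=0 bound=2 product=0
t=3: arr=0 -> substrate=0 bound=2 product=0
t=4: arr=0 -> substrate=0 bound=0 product=2
t=5: arr=0 -> substrate=0 bound=0 product=2
t=6: arr=0 -> substrate=0 bound=0 product=2
t=7: arr=1 -> substrate=0 bound=1 product=2
t=8: arr=1 -> substrate=0 bound=2 product=2
t=9: arr=0 -> substrate=0 bound=1 product=3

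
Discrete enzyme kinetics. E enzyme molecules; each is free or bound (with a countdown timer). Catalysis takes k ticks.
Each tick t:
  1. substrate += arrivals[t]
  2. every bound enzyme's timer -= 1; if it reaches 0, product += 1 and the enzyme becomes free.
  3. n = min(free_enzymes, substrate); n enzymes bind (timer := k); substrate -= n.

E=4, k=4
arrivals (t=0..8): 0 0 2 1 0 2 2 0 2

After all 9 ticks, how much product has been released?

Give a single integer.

Answer: 3

Derivation:
t=0: arr=0 -> substrate=0 bound=0 product=0
t=1: arr=0 -> substrate=0 bound=0 product=0
t=2: arr=2 -> substrate=0 bound=2 product=0
t=3: arr=1 -> substrate=0 bound=3 product=0
t=4: arr=0 -> substrate=0 bound=3 product=0
t=5: arr=2 -> substrate=1 bound=4 product=0
t=6: arr=2 -> substrate=1 bound=4 product=2
t=7: arr=0 -> substrate=0 bound=4 product=3
t=8: arr=2 -> substrate=2 bound=4 product=3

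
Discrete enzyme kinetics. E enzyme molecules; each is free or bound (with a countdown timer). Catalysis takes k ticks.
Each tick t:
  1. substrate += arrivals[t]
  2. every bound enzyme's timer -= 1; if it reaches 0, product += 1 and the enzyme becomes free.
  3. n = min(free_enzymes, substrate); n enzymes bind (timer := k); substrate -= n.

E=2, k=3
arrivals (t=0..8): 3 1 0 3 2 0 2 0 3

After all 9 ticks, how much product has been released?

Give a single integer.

Answer: 4

Derivation:
t=0: arr=3 -> substrate=1 bound=2 product=0
t=1: arr=1 -> substrate=2 bound=2 product=0
t=2: arr=0 -> substrate=2 bound=2 product=0
t=3: arr=3 -> substrate=3 bound=2 product=2
t=4: arr=2 -> substrate=5 bound=2 product=2
t=5: arr=0 -> substrate=5 bound=2 product=2
t=6: arr=2 -> substrate=5 bound=2 product=4
t=7: arr=0 -> substrate=5 bound=2 product=4
t=8: arr=3 -> substrate=8 bound=2 product=4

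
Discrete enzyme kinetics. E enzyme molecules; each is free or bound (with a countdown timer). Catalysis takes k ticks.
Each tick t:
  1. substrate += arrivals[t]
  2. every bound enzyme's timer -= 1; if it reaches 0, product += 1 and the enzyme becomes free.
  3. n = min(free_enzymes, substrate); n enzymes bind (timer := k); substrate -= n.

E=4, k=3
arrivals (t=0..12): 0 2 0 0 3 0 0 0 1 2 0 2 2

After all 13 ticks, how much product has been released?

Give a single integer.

Answer: 8

Derivation:
t=0: arr=0 -> substrate=0 bound=0 product=0
t=1: arr=2 -> substrate=0 bound=2 product=0
t=2: arr=0 -> substrate=0 bound=2 product=0
t=3: arr=0 -> substrate=0 bound=2 product=0
t=4: arr=3 -> substrate=0 bound=3 product=2
t=5: arr=0 -> substrate=0 bound=3 product=2
t=6: arr=0 -> substrate=0 bound=3 product=2
t=7: arr=0 -> substrate=0 bound=0 product=5
t=8: arr=1 -> substrate=0 bound=1 product=5
t=9: arr=2 -> substrate=0 bound=3 product=5
t=10: arr=0 -> substrate=0 bound=3 product=5
t=11: arr=2 -> substrate=0 bound=4 product=6
t=12: arr=2 -> substrate=0 bound=4 product=8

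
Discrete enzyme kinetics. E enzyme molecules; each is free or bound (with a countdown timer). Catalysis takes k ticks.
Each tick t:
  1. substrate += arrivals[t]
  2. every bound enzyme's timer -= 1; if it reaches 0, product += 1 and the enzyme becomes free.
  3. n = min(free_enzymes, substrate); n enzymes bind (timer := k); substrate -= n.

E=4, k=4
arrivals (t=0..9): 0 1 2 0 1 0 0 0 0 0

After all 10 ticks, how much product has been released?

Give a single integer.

t=0: arr=0 -> substrate=0 bound=0 product=0
t=1: arr=1 -> substrate=0 bound=1 product=0
t=2: arr=2 -> substrate=0 bound=3 product=0
t=3: arr=0 -> substrate=0 bound=3 product=0
t=4: arr=1 -> substrate=0 bound=4 product=0
t=5: arr=0 -> substrate=0 bound=3 product=1
t=6: arr=0 -> substrate=0 bound=1 product=3
t=7: arr=0 -> substrate=0 bound=1 product=3
t=8: arr=0 -> substrate=0 bound=0 product=4
t=9: arr=0 -> substrate=0 bound=0 product=4

Answer: 4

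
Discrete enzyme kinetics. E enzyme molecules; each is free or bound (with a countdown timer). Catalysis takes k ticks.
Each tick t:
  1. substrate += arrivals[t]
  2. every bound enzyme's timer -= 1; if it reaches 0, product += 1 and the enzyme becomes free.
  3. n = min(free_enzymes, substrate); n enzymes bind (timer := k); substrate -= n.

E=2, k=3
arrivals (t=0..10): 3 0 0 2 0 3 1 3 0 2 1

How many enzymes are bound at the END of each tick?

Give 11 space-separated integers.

t=0: arr=3 -> substrate=1 bound=2 product=0
t=1: arr=0 -> substrate=1 bound=2 product=0
t=2: arr=0 -> substrate=1 bound=2 product=0
t=3: arr=2 -> substrate=1 bound=2 product=2
t=4: arr=0 -> substrate=1 bound=2 product=2
t=5: arr=3 -> substrate=4 bound=2 product=2
t=6: arr=1 -> substrate=3 bound=2 product=4
t=7: arr=3 -> substrate=6 bound=2 product=4
t=8: arr=0 -> substrate=6 bound=2 product=4
t=9: arr=2 -> substrate=6 bound=2 product=6
t=10: arr=1 -> substrate=7 bound=2 product=6

Answer: 2 2 2 2 2 2 2 2 2 2 2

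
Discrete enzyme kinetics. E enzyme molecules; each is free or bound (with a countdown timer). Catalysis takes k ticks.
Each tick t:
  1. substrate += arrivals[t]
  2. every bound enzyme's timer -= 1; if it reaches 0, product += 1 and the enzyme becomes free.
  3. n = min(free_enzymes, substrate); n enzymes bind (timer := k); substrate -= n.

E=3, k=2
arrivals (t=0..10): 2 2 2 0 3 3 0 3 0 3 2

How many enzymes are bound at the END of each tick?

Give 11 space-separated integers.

Answer: 2 3 3 3 3 3 3 3 3 3 3

Derivation:
t=0: arr=2 -> substrate=0 bound=2 product=0
t=1: arr=2 -> substrate=1 bound=3 product=0
t=2: arr=2 -> substrate=1 bound=3 product=2
t=3: arr=0 -> substrate=0 bound=3 product=3
t=4: arr=3 -> substrate=1 bound=3 product=5
t=5: arr=3 -> substrate=3 bound=3 product=6
t=6: arr=0 -> substrate=1 bound=3 product=8
t=7: arr=3 -> substrate=3 bound=3 product=9
t=8: arr=0 -> substrate=1 bound=3 product=11
t=9: arr=3 -> substrate=3 bound=3 product=12
t=10: arr=2 -> substrate=3 bound=3 product=14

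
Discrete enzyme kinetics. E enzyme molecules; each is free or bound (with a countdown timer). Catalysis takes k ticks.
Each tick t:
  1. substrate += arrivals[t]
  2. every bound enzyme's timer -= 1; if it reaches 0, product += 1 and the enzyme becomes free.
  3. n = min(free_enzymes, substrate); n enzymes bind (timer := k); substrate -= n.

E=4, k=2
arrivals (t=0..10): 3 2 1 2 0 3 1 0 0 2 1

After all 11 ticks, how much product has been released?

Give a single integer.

Answer: 12

Derivation:
t=0: arr=3 -> substrate=0 bound=3 product=0
t=1: arr=2 -> substrate=1 bound=4 product=0
t=2: arr=1 -> substrate=0 bound=3 product=3
t=3: arr=2 -> substrate=0 bound=4 product=4
t=4: arr=0 -> substrate=0 bound=2 product=6
t=5: arr=3 -> substrate=0 bound=3 product=8
t=6: arr=1 -> substrate=0 bound=4 product=8
t=7: arr=0 -> substrate=0 bound=1 product=11
t=8: arr=0 -> substrate=0 bound=0 product=12
t=9: arr=2 -> substrate=0 bound=2 product=12
t=10: arr=1 -> substrate=0 bound=3 product=12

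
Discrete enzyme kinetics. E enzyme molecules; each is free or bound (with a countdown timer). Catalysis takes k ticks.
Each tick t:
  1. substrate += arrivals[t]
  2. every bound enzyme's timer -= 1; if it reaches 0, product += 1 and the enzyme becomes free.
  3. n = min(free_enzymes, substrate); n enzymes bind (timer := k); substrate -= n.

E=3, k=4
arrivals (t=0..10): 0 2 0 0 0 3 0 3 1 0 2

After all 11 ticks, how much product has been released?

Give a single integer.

t=0: arr=0 -> substrate=0 bound=0 product=0
t=1: arr=2 -> substrate=0 bound=2 product=0
t=2: arr=0 -> substrate=0 bound=2 product=0
t=3: arr=0 -> substrate=0 bound=2 product=0
t=4: arr=0 -> substrate=0 bound=2 product=0
t=5: arr=3 -> substrate=0 bound=3 product=2
t=6: arr=0 -> substrate=0 bound=3 product=2
t=7: arr=3 -> substrate=3 bound=3 product=2
t=8: arr=1 -> substrate=4 bound=3 product=2
t=9: arr=0 -> substrate=1 bound=3 product=5
t=10: arr=2 -> substrate=3 bound=3 product=5

Answer: 5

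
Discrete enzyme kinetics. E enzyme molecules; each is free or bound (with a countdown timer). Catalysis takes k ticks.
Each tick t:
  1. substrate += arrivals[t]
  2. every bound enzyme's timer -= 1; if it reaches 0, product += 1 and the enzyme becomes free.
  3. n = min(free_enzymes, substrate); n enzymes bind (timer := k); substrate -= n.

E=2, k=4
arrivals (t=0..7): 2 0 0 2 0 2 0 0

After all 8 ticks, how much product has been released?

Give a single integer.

Answer: 2

Derivation:
t=0: arr=2 -> substrate=0 bound=2 product=0
t=1: arr=0 -> substrate=0 bound=2 product=0
t=2: arr=0 -> substrate=0 bound=2 product=0
t=3: arr=2 -> substrate=2 bound=2 product=0
t=4: arr=0 -> substrate=0 bound=2 product=2
t=5: arr=2 -> substrate=2 bound=2 product=2
t=6: arr=0 -> substrate=2 bound=2 product=2
t=7: arr=0 -> substrate=2 bound=2 product=2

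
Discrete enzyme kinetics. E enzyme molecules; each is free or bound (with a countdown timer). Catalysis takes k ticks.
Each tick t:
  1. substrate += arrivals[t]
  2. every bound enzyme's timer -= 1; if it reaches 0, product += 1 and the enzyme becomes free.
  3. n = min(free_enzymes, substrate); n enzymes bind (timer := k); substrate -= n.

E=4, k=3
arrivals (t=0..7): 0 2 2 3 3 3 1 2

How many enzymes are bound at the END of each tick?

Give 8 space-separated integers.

Answer: 0 2 4 4 4 4 4 4

Derivation:
t=0: arr=0 -> substrate=0 bound=0 product=0
t=1: arr=2 -> substrate=0 bound=2 product=0
t=2: arr=2 -> substrate=0 bound=4 product=0
t=3: arr=3 -> substrate=3 bound=4 product=0
t=4: arr=3 -> substrate=4 bound=4 product=2
t=5: arr=3 -> substrate=5 bound=4 product=4
t=6: arr=1 -> substrate=6 bound=4 product=4
t=7: arr=2 -> substrate=6 bound=4 product=6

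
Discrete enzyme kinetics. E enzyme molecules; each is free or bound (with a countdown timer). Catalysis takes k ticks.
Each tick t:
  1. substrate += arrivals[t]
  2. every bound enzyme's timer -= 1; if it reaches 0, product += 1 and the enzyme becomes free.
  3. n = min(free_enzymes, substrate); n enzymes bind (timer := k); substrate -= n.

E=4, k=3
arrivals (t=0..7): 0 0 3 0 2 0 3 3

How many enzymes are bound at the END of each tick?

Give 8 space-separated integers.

t=0: arr=0 -> substrate=0 bound=0 product=0
t=1: arr=0 -> substrate=0 bound=0 product=0
t=2: arr=3 -> substrate=0 bound=3 product=0
t=3: arr=0 -> substrate=0 bound=3 product=0
t=4: arr=2 -> substrate=1 bound=4 product=0
t=5: arr=0 -> substrate=0 bound=2 product=3
t=6: arr=3 -> substrate=1 bound=4 product=3
t=7: arr=3 -> substrate=3 bound=4 product=4

Answer: 0 0 3 3 4 2 4 4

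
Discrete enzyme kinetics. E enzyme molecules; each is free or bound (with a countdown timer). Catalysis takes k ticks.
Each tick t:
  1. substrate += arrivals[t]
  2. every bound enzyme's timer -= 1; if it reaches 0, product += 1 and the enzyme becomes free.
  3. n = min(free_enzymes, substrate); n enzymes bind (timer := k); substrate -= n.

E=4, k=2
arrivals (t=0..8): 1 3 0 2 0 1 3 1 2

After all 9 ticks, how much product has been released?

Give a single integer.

Answer: 10

Derivation:
t=0: arr=1 -> substrate=0 bound=1 product=0
t=1: arr=3 -> substrate=0 bound=4 product=0
t=2: arr=0 -> substrate=0 bound=3 product=1
t=3: arr=2 -> substrate=0 bound=2 product=4
t=4: arr=0 -> substrate=0 bound=2 product=4
t=5: arr=1 -> substrate=0 bound=1 product=6
t=6: arr=3 -> substrate=0 bound=4 product=6
t=7: arr=1 -> substrate=0 bound=4 product=7
t=8: arr=2 -> substrate=0 bound=3 product=10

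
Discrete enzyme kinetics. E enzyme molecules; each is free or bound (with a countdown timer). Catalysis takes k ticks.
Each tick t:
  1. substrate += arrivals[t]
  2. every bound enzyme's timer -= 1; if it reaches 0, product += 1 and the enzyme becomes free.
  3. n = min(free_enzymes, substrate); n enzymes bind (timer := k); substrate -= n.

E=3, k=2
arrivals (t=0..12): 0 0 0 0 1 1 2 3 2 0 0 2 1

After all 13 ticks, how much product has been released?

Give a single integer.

Answer: 9

Derivation:
t=0: arr=0 -> substrate=0 bound=0 product=0
t=1: arr=0 -> substrate=0 bound=0 product=0
t=2: arr=0 -> substrate=0 bound=0 product=0
t=3: arr=0 -> substrate=0 bound=0 product=0
t=4: arr=1 -> substrate=0 bound=1 product=0
t=5: arr=1 -> substrate=0 bound=2 product=0
t=6: arr=2 -> substrate=0 bound=3 product=1
t=7: arr=3 -> substrate=2 bound=3 product=2
t=8: arr=2 -> substrate=2 bound=3 product=4
t=9: arr=0 -> substrate=1 bound=3 product=5
t=10: arr=0 -> substrate=0 bound=2 product=7
t=11: arr=2 -> substrate=0 bound=3 product=8
t=12: arr=1 -> substrate=0 bound=3 product=9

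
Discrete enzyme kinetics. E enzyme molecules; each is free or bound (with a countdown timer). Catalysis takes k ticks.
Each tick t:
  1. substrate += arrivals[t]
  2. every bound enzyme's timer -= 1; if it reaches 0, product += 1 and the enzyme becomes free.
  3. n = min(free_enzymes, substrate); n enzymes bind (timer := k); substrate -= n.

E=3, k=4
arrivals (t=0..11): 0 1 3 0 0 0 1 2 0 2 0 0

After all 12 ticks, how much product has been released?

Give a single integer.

t=0: arr=0 -> substrate=0 bound=0 product=0
t=1: arr=1 -> substrate=0 bound=1 product=0
t=2: arr=3 -> substrate=1 bound=3 product=0
t=3: arr=0 -> substrate=1 bound=3 product=0
t=4: arr=0 -> substrate=1 bound=3 product=0
t=5: arr=0 -> substrate=0 bound=3 product=1
t=6: arr=1 -> substrate=0 bound=2 product=3
t=7: arr=2 -> substrate=1 bound=3 product=3
t=8: arr=0 -> substrate=1 bound=3 product=3
t=9: arr=2 -> substrate=2 bound=3 product=4
t=10: arr=0 -> substrate=1 bound=3 product=5
t=11: arr=0 -> substrate=0 bound=3 product=6

Answer: 6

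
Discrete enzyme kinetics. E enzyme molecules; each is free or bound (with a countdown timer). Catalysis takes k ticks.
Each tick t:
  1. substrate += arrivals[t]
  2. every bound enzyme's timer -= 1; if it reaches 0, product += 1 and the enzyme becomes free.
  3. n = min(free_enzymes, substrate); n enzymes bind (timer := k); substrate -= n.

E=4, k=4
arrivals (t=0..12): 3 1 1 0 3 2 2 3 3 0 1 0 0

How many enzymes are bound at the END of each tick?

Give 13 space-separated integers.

Answer: 3 4 4 4 4 4 4 4 4 4 4 4 4

Derivation:
t=0: arr=3 -> substrate=0 bound=3 product=0
t=1: arr=1 -> substrate=0 bound=4 product=0
t=2: arr=1 -> substrate=1 bound=4 product=0
t=3: arr=0 -> substrate=1 bound=4 product=0
t=4: arr=3 -> substrate=1 bound=4 product=3
t=5: arr=2 -> substrate=2 bound=4 product=4
t=6: arr=2 -> substrate=4 bound=4 product=4
t=7: arr=3 -> substrate=7 bound=4 product=4
t=8: arr=3 -> substrate=7 bound=4 product=7
t=9: arr=0 -> substrate=6 bound=4 product=8
t=10: arr=1 -> substrate=7 bound=4 product=8
t=11: arr=0 -> substrate=7 bound=4 product=8
t=12: arr=0 -> substrate=4 bound=4 product=11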